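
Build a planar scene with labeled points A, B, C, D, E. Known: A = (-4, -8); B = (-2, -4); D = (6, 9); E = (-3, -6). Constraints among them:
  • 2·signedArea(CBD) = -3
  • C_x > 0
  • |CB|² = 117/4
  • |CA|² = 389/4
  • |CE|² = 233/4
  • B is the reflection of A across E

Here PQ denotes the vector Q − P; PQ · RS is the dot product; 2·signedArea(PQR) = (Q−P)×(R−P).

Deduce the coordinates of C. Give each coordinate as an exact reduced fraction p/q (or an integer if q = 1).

C = (1, 1/2)

1. C_x = 1  [line -13·x + 8·y + 9 = 0 ∩ |CE|² = 233/4]
2. C_y = 1/2  [line -13·x + 8·y + 9 = 0 ∩ |CE|² = 233/4]
   → C = (1, 1/2)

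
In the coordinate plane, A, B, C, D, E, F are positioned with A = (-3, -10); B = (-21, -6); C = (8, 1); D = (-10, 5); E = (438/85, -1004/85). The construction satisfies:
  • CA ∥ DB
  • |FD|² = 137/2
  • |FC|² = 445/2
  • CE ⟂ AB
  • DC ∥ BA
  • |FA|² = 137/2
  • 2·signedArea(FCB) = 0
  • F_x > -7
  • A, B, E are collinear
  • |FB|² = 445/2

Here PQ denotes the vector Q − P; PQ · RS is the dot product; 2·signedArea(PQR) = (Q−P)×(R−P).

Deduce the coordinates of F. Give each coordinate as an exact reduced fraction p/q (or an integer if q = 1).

1. F_x = -13/2  [line 7·x + -29·y + -27 = 0 ∩ |FD|² = 137/2]
2. F_y = -5/2  [line 7·x + -29·y + -27 = 0 ∩ |FD|² = 137/2]
   → F = (-13/2, -5/2)

F = (-13/2, -5/2)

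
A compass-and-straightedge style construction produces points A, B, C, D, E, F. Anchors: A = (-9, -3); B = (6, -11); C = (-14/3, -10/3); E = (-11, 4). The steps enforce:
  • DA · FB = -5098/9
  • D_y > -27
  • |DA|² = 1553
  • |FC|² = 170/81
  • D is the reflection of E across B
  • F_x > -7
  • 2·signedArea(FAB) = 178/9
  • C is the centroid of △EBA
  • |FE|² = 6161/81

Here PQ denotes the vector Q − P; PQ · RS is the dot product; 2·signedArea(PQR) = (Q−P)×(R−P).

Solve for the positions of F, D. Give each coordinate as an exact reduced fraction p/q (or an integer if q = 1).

1. F_x = -55/9  [line 8·x + 15·y + 875/9 = 0 ∩ |FE|² = 6161/81]
2. F_y = -29/9  [line 8·x + 15·y + 875/9 = 0 ∩ |FE|² = 6161/81]
   → F = (-55/9, -29/9)
3. D_x = 23  [D is the reflection of E across B]
4. D_y = -26  [D is the reflection of E across B]
   → D = (23, -26)

D = (23, -26)
F = (-55/9, -29/9)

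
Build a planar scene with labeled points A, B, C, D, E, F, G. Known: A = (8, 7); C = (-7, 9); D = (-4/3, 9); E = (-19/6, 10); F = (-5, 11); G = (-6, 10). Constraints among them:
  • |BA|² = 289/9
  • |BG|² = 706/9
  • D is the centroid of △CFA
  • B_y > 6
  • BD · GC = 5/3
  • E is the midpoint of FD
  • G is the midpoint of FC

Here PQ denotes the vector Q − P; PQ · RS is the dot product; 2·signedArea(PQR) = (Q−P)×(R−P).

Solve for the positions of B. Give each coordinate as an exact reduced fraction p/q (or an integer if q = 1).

1. B_x = 7/3  [line 1·x + 1·y + -28/3 = 0 ∩ |BA|² = 289/9]
2. B_y = 7  [line 1·x + 1·y + -28/3 = 0 ∩ |BA|² = 289/9]
   → B = (7/3, 7)

B = (7/3, 7)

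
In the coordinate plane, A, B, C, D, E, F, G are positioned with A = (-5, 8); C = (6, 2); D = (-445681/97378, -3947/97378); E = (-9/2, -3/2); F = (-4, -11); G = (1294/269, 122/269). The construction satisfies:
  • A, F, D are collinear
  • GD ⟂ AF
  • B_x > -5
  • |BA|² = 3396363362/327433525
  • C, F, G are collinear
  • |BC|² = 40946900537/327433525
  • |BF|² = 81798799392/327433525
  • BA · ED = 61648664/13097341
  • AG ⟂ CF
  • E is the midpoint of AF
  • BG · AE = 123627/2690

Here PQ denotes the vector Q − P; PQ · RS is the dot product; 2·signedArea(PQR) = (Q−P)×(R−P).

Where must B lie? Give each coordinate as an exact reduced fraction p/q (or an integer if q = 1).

B = (-1176016/243445, 1164589/243445)

1. B_x = -1176016/243445  [line 3740/48689·x + -71060/48689·y + 96302756/13097341 = 0 ∩ |BF|² = 81798799392/327433525]
2. B_y = 1164589/243445  [line 3740/48689·x + -71060/48689·y + 96302756/13097341 = 0 ∩ |BF|² = 81798799392/327433525]
   → B = (-1176016/243445, 1164589/243445)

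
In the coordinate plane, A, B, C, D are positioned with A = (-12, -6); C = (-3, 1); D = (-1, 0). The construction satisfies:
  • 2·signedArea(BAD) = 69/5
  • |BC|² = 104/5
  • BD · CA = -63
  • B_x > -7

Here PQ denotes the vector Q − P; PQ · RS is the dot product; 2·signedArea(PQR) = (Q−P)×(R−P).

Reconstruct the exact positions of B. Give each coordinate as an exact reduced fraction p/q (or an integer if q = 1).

B = (-33/5, -9/5)

1. B_x = -33/5  [2·signedArea(BAD) = 69/5 ∩ BD · CA = -63]
2. B_y = -9/5  [2·signedArea(BAD) = 69/5 ∩ BD · CA = -63]
   → B = (-33/5, -9/5)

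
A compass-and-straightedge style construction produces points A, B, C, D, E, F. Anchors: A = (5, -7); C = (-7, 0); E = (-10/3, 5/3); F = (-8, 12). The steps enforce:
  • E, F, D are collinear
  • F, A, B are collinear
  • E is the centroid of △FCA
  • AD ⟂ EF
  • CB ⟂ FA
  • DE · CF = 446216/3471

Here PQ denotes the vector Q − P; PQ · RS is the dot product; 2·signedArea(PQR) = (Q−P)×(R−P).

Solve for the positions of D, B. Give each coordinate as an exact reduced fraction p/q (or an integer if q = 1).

B = (-1107/530, 1781/530)
D = (1538/1157, -10017/1157)

1. D_x = 1538/1157  [E, F, D are collinear ∩ AD ⟂ EF]
2. D_y = -10017/1157  [E, F, D are collinear ∩ AD ⟂ EF]
   → D = (1538/1157, -10017/1157)
3. B_x = -1107/530  [F, A, B are collinear ∩ CB ⟂ FA]
4. B_y = 1781/530  [F, A, B are collinear ∩ CB ⟂ FA]
   → B = (-1107/530, 1781/530)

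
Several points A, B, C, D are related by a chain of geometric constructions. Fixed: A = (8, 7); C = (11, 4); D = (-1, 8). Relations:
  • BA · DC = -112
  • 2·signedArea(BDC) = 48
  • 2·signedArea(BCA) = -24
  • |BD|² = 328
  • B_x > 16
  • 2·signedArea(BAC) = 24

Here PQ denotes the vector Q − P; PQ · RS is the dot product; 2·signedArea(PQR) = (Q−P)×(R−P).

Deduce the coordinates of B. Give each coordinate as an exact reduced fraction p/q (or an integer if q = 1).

1. B_x = 17  [2·signedArea(BCA) = -24 ∩ BA · DC = -112]
2. B_y = 6  [2·signedArea(BCA) = -24 ∩ BA · DC = -112]
   → B = (17, 6)

B = (17, 6)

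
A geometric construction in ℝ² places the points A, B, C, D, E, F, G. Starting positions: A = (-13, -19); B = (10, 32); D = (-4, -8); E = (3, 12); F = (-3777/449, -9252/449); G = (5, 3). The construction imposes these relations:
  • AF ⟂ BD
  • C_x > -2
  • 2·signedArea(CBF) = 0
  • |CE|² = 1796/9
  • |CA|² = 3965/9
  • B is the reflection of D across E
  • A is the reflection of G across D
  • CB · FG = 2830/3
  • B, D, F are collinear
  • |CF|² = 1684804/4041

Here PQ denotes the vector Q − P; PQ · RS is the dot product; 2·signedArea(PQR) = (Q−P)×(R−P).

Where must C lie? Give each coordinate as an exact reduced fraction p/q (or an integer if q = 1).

C = (-5/3, -4/3)

1. C_x = -5/3  [2·signedArea(CBF) = 0 ∩ CB · FG = 2830/3]
2. C_y = -4/3  [2·signedArea(CBF) = 0 ∩ CB · FG = 2830/3]
   → C = (-5/3, -4/3)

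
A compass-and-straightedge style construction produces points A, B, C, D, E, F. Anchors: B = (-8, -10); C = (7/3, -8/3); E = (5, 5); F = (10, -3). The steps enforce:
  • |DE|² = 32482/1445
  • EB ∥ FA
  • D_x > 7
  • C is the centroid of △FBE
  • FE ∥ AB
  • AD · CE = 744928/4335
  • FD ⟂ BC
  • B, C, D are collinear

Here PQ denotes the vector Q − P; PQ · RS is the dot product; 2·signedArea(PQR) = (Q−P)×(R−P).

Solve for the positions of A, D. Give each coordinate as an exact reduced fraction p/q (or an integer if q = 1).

1. A_x = -3  [FE ∥ AB ∩ EB ∥ FA]
2. A_y = -18  [FE ∥ AB ∩ EB ∥ FA]
   → A = (-3, -18)
3. D_x = 10512/1445  [B, C, D are collinear ∩ FD ⟂ BC]
4. D_y = 1214/1445  [B, C, D are collinear ∩ FD ⟂ BC]
   → D = (10512/1445, 1214/1445)

A = (-3, -18)
D = (10512/1445, 1214/1445)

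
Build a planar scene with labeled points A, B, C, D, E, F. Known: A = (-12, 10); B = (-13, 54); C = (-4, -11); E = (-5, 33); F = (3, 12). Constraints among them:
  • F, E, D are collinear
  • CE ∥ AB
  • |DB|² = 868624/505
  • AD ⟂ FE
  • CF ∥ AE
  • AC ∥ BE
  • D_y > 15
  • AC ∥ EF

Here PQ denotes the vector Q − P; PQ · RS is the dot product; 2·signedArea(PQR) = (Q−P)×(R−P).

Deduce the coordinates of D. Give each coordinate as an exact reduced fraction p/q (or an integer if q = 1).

D = (891/505, 7698/505)

1. D_x = 891/505  [F, E, D are collinear ∩ AD ⟂ FE]
2. D_y = 7698/505  [F, E, D are collinear ∩ AD ⟂ FE]
   → D = (891/505, 7698/505)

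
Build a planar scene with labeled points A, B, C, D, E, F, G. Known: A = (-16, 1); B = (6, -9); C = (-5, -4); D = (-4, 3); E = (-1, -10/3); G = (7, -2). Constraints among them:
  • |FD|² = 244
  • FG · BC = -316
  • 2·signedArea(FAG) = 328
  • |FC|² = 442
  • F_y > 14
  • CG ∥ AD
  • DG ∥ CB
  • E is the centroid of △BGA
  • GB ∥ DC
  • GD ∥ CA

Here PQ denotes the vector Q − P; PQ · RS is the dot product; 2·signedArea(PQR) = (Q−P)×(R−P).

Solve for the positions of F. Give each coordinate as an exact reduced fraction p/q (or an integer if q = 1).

F = (-14, 15)

1. F_x = -14  [2·signedArea(FAG) = 328 ∩ FG · BC = -316]
2. F_y = 15  [2·signedArea(FAG) = 328 ∩ FG · BC = -316]
   → F = (-14, 15)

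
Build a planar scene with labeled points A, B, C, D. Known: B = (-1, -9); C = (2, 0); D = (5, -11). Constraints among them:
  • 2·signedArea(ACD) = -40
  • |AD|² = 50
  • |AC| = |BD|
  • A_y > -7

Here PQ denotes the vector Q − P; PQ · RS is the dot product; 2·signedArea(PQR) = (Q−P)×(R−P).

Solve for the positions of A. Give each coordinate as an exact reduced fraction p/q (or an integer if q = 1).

A = (0, -6)

1. A_x = 0  [line 11·x + 3·y + 18 = 0 ∩ |AD|² = 50]
2. A_y = -6  [line 11·x + 3·y + 18 = 0 ∩ |AD|² = 50]
   → A = (0, -6)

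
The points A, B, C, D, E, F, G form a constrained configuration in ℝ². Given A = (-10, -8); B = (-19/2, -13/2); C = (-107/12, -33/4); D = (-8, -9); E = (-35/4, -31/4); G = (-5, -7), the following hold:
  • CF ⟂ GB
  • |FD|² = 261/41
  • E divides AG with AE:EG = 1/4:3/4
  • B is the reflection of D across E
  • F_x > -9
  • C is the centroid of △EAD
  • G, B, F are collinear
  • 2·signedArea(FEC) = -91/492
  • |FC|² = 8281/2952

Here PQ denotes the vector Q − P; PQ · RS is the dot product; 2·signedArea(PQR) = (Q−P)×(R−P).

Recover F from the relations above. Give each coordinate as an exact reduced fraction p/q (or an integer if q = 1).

1. F_x = -358/41  [G, B, F are collinear ∩ CF ⟂ GB]
2. F_y = -270/41  [G, B, F are collinear ∩ CF ⟂ GB]
   → F = (-358/41, -270/41)

F = (-358/41, -270/41)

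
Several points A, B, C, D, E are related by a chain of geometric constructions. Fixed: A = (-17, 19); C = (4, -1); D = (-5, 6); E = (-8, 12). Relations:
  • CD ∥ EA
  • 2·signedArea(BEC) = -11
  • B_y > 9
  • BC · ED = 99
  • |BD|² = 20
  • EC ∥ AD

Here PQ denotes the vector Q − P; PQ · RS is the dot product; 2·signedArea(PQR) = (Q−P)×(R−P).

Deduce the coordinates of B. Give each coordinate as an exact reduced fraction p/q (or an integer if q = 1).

B = (-7, 10)

1. B_x = -7  [BC · ED = 99 ∩ 2·signedArea(BEC) = -11]
2. B_y = 10  [BC · ED = 99 ∩ 2·signedArea(BEC) = -11]
   → B = (-7, 10)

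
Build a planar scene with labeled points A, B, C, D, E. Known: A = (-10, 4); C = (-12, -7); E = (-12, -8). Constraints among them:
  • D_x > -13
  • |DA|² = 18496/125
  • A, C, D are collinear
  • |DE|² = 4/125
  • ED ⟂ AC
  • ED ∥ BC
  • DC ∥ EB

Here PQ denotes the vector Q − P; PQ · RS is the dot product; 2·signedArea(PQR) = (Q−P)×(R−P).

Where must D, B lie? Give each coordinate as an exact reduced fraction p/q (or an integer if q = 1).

1. D_x = -1522/125  [A, C, D are collinear ∩ ED ⟂ AC]
2. D_y = -996/125  [A, C, D are collinear ∩ ED ⟂ AC]
   → D = (-1522/125, -996/125)
3. B_x = -1478/125  [ED ∥ BC ∩ DC ∥ EB]
4. B_y = -879/125  [ED ∥ BC ∩ DC ∥ EB]
   → B = (-1478/125, -879/125)

B = (-1478/125, -879/125)
D = (-1522/125, -996/125)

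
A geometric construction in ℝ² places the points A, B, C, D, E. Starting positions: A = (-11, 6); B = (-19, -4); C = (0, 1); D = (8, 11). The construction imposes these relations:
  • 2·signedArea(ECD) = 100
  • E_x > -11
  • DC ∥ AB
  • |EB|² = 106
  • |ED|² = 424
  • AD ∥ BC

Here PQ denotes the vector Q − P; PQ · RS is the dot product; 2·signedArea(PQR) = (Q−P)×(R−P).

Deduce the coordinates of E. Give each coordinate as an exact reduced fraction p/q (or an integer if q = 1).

1. E_x = -10  [line -10·x + 8·y + -108 = 0 ∩ |EB|² = 106]
2. E_y = 1  [line -10·x + 8·y + -108 = 0 ∩ |EB|² = 106]
   → E = (-10, 1)

E = (-10, 1)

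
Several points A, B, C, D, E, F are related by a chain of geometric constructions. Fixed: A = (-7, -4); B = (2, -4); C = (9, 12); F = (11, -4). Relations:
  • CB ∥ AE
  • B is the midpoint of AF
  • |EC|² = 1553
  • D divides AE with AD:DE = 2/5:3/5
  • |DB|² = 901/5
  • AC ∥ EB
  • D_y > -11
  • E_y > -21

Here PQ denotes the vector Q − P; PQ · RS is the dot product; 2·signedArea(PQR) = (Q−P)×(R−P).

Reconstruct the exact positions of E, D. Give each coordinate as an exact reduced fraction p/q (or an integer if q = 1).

1. E_x = -14  [AC ∥ EB ∩ CB ∥ AE]
2. E_y = -20  [AC ∥ EB ∩ CB ∥ AE]
   → E = (-14, -20)
3. D_x = -49/5  [D divides AE with AD:DE = 2/5:3/5]
4. D_y = -52/5  [D divides AE with AD:DE = 2/5:3/5]
   → D = (-49/5, -52/5)

D = (-49/5, -52/5)
E = (-14, -20)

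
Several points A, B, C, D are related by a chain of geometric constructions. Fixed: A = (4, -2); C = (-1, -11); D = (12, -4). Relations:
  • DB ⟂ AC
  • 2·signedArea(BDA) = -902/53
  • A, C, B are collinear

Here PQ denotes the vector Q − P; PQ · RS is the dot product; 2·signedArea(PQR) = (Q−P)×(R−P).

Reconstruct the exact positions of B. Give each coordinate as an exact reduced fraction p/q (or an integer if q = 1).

B = (267/53, -7/53)

1. B_x = 267/53  [A, C, B are collinear ∩ DB ⟂ AC]
2. B_y = -7/53  [A, C, B are collinear ∩ DB ⟂ AC]
   → B = (267/53, -7/53)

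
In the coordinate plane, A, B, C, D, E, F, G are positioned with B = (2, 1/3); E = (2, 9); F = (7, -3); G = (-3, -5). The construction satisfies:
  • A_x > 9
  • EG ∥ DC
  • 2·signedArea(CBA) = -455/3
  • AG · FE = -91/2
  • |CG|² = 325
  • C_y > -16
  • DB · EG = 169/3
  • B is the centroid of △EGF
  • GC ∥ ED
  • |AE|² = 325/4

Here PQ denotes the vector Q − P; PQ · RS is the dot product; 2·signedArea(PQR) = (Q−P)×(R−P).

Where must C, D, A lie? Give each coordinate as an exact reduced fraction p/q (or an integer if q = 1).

A = (19/2, 4)
C = (12, -15)
D = (17, -1)

1. A_x = 19/2  [line 5·x + -12·y + 1/2 = 0 ∩ |AE|² = 325/4]
2. A_y = 4  [line 5·x + -12·y + 1/2 = 0 ∩ |AE|² = 325/4]
   → A = (19/2, 4)
3. C_x = 12  [line -11/3·x + 15/2·y + 313/2 = 0 ∩ |CG|² = 325]
4. C_y = -15  [line -11/3·x + 15/2·y + 313/2 = 0 ∩ |CG|² = 325]
   → C = (12, -15)
5. D_x = 17  [EG ∥ DC ∩ GC ∥ ED]
6. D_y = -1  [EG ∥ DC ∩ GC ∥ ED]
   → D = (17, -1)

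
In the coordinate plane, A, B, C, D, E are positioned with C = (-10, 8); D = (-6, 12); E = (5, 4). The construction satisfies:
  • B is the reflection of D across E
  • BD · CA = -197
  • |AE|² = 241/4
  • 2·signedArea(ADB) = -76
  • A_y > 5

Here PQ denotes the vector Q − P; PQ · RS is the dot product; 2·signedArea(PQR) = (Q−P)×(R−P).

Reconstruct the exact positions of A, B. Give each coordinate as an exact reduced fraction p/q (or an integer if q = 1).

A = (-5/2, 6)
B = (16, -4)

1. B_x = 16  [B is the reflection of D across E]
2. B_y = -4  [B is the reflection of D across E]
   → B = (16, -4)
3. A_x = -5/2  [2·signedArea(ADB) = -76 ∩ BD · CA = -197]
4. A_y = 6  [2·signedArea(ADB) = -76 ∩ BD · CA = -197]
   → A = (-5/2, 6)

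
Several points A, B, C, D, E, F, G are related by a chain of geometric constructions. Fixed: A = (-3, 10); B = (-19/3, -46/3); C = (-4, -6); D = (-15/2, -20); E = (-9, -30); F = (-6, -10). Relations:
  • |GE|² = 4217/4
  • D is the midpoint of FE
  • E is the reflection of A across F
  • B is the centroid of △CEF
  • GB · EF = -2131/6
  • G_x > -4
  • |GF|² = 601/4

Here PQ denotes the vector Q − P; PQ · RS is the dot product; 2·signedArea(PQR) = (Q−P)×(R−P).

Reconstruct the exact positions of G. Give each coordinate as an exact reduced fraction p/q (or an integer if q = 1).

1. G_x = -7/2  [line -3·x + -20·y + 59/2 = 0 ∩ |GE|² = 4217/4]
2. G_y = 2  [line -3·x + -20·y + 59/2 = 0 ∩ |GE|² = 4217/4]
   → G = (-7/2, 2)

G = (-7/2, 2)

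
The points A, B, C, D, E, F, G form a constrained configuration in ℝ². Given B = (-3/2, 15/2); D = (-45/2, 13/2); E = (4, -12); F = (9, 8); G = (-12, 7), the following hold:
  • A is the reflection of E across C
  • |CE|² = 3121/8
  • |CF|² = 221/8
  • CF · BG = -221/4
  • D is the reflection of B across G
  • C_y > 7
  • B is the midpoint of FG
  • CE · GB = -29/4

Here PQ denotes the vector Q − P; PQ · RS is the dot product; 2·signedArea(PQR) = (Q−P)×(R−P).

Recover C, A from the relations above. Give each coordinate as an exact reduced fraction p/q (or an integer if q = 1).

A = (7/2, 55/2)
C = (15/4, 31/4)

1. C_x = 15/4  [line 21/2·x + 1/2·y + -173/4 = 0 ∩ |CF|² = 221/8]
2. C_y = 31/4  [line 21/2·x + 1/2·y + -173/4 = 0 ∩ |CF|² = 221/8]
   → C = (15/4, 31/4)
3. A_x = 7/2  [A is the reflection of E across C]
4. A_y = 55/2  [A is the reflection of E across C]
   → A = (7/2, 55/2)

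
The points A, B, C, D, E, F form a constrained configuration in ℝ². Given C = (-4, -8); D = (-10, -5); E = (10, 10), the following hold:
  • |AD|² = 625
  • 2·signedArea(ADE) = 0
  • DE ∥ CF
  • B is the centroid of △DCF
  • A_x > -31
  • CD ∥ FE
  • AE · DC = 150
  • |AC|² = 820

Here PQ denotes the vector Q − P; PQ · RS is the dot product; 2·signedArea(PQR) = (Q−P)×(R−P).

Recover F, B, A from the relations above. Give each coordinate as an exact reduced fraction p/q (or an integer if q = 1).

1. F_x = 16  [CD ∥ FE ∩ DE ∥ CF]
2. F_y = 7  [CD ∥ FE ∩ DE ∥ CF]
   → F = (16, 7)
3. B_x = 2/3  [B is the centroid of △DCF]
4. B_y = -2  [B is the centroid of △DCF]
   → B = (2/3, -2)
5. A_x = -30  [2·signedArea(ADE) = 0 ∩ AE · DC = 150]
6. A_y = -20  [2·signedArea(ADE) = 0 ∩ AE · DC = 150]
   → A = (-30, -20)

A = (-30, -20)
B = (2/3, -2)
F = (16, 7)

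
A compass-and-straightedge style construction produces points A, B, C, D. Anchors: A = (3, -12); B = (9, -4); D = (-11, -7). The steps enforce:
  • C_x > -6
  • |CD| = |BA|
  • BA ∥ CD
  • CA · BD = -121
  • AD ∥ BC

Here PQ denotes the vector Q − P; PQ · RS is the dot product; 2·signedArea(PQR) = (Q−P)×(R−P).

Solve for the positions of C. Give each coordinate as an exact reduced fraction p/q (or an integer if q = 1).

C = (-5, 1)

1. C_x = -5  [BA ∥ CD ∩ AD ∥ BC]
2. C_y = 1  [BA ∥ CD ∩ AD ∥ BC]
   → C = (-5, 1)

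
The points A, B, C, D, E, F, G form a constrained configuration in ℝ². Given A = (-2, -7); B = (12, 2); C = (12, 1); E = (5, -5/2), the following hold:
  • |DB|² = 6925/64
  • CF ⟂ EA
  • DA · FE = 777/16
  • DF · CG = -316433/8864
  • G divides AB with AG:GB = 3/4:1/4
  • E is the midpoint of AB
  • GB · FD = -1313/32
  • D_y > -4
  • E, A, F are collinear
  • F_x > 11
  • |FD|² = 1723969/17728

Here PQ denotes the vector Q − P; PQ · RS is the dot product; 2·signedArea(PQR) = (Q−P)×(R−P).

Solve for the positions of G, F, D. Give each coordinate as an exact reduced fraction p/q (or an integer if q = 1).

D = (13/4, -29/8)
F = (3198/277, 473/277)
G = (17/2, -1/4)

1. G_x = 17/2  [G divides AB with AG:GB = 3/4:1/4]
2. G_y = -1/4  [G divides AB with AG:GB = 3/4:1/4]
   → G = (17/2, -1/4)
3. F_x = 3198/277  [E, A, F are collinear ∩ CF ⟂ EA]
4. F_y = 473/277  [E, A, F are collinear ∩ CF ⟂ EA]
   → F = (3198/277, 473/277)
5. D_x = 13/4  [DF · CG = -316433/8864 ∩ DA · FE = 777/16]
6. D_y = -29/8  [DF · CG = -316433/8864 ∩ DA · FE = 777/16]
   → D = (13/4, -29/8)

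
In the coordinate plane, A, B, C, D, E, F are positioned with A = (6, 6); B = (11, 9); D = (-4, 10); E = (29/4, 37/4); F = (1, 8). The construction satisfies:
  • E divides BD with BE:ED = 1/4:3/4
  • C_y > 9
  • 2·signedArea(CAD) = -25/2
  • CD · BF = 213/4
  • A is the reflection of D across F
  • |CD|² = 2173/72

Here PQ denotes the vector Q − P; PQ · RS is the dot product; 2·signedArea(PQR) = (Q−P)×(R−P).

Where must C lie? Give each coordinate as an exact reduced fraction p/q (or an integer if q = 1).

1. C_x = 17/12  [CD · BF = 213/4 ∩ 2·signedArea(CAD) = -25/2]
2. C_y = 109/12  [CD · BF = 213/4 ∩ 2·signedArea(CAD) = -25/2]
   → C = (17/12, 109/12)

C = (17/12, 109/12)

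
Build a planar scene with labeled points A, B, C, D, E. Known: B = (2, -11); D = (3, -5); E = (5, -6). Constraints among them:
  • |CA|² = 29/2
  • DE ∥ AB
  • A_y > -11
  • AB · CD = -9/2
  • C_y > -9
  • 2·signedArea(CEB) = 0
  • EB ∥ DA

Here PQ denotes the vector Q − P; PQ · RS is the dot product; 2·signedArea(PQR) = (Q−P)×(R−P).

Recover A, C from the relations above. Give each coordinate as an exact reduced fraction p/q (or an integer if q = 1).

1. A_x = 0  [DE ∥ AB ∩ EB ∥ DA]
2. A_y = -10  [DE ∥ AB ∩ EB ∥ DA]
   → A = (0, -10)
3. C_x = 7/2  [2·signedArea(CEB) = 0 ∩ AB · CD = -9/2]
4. C_y = -17/2  [2·signedArea(CEB) = 0 ∩ AB · CD = -9/2]
   → C = (7/2, -17/2)

A = (0, -10)
C = (7/2, -17/2)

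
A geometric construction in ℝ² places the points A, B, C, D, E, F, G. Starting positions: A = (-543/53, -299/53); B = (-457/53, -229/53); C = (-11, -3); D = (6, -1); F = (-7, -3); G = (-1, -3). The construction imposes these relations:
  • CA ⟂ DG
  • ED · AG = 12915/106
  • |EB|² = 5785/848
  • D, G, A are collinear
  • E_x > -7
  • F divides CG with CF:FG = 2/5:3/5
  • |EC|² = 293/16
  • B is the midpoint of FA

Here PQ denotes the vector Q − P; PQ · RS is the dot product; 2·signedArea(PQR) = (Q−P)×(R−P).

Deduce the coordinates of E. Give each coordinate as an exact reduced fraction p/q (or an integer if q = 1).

E = (-27/4, -5/2)

1. E_x = -27/4  [line -490/53·x + -140/53·y + -7315/106 = 0 ∩ |EC|² = 293/16]
2. E_y = -5/2  [line -490/53·x + -140/53·y + -7315/106 = 0 ∩ |EC|² = 293/16]
   → E = (-27/4, -5/2)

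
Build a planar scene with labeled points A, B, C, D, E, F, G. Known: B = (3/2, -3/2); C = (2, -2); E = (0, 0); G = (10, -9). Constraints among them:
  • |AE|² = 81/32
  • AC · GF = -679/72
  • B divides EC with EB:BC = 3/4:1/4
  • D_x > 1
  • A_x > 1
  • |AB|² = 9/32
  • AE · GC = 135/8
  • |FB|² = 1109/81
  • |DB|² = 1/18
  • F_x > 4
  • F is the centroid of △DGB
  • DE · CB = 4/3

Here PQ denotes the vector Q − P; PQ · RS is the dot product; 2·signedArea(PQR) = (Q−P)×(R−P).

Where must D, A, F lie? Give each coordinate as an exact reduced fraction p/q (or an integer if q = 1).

1. D_x = 4/3  [line 1/2·x + -1/2·y + -4/3 = 0 ∩ |DB|² = 1/18]
2. D_y = -4/3  [line 1/2·x + -1/2·y + -4/3 = 0 ∩ |DB|² = 1/18]
   → D = (4/3, -4/3)
3. F_x = 77/18  [F is the centroid of △DGB]
4. F_y = -71/18  [F is the centroid of △DGB]
   → F = (77/18, -71/18)
5. A_x = 9/8  [AE · GC = 135/8 ∩ AC · GF = -679/72]
6. A_y = -9/8  [AE · GC = 135/8 ∩ AC · GF = -679/72]
   → A = (9/8, -9/8)

A = (9/8, -9/8)
D = (4/3, -4/3)
F = (77/18, -71/18)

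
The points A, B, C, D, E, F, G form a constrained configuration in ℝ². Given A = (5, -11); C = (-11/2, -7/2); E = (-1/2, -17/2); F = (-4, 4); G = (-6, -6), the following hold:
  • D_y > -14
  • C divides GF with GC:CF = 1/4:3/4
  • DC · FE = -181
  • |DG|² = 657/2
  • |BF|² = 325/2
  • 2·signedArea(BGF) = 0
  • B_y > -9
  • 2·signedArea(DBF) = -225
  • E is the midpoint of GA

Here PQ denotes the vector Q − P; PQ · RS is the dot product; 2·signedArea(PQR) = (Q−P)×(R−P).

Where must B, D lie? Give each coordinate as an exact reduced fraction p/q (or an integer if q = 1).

1. D_x = 21/2  [line -7/2·x + 25/2·y + 411/2 = 0 ∩ |DG|² = 657/2]
2. D_y = -27/2  [line -7/2·x + 25/2·y + 411/2 = 0 ∩ |DG|² = 657/2]
   → D = (21/2, -27/2)
3. B_x = -13/2  [2·signedArea(BGF) = 0 ∩ 2·signedArea(DBF) = -225]
4. B_y = -17/2  [2·signedArea(BGF) = 0 ∩ 2·signedArea(DBF) = -225]
   → B = (-13/2, -17/2)

B = (-13/2, -17/2)
D = (21/2, -27/2)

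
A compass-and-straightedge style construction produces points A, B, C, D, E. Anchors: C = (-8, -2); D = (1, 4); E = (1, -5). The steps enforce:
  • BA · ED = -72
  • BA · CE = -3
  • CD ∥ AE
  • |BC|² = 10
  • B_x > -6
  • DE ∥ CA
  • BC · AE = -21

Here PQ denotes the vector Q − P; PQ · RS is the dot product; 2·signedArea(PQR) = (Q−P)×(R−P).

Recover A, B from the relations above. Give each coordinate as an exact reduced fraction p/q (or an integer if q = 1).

A = (-8, -11)
B = (-5, -3)

1. A_x = -8  [CD ∥ AE ∩ DE ∥ CA]
2. A_y = -11  [CD ∥ AE ∩ DE ∥ CA]
   → A = (-8, -11)
3. B_x = -5  [BC · AE = -21 ∩ BA · ED = -72]
4. B_y = -3  [BC · AE = -21 ∩ BA · ED = -72]
   → B = (-5, -3)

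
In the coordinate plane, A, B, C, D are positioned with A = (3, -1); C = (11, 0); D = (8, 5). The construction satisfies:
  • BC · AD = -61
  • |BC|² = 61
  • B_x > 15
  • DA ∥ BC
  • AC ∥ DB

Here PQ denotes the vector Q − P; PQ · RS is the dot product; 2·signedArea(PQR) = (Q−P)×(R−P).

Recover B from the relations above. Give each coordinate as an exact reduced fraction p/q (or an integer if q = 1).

B = (16, 6)

1. B_x = 16  [DA ∥ BC ∩ AC ∥ DB]
2. B_y = 6  [DA ∥ BC ∩ AC ∥ DB]
   → B = (16, 6)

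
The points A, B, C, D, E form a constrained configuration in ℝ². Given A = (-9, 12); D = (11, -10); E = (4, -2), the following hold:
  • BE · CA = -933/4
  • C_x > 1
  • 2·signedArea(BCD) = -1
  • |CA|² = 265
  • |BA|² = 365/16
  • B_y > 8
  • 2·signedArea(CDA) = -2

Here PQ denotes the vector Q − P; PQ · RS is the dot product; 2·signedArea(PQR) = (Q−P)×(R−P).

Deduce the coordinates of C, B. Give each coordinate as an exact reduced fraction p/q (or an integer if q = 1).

1. C_x = 2  [line -22·x + -20·y + 44 = 0 ∩ |CA|² = 265]
2. C_y = 0  [line -22·x + -20·y + 44 = 0 ∩ |CA|² = 265]
   → C = (2, 0)
3. B_x = -23/4  [BE · CA = -933/4 ∩ 2·signedArea(BCD) = -1]
4. B_y = 17/2  [BE · CA = -933/4 ∩ 2·signedArea(BCD) = -1]
   → B = (-23/4, 17/2)

B = (-23/4, 17/2)
C = (2, 0)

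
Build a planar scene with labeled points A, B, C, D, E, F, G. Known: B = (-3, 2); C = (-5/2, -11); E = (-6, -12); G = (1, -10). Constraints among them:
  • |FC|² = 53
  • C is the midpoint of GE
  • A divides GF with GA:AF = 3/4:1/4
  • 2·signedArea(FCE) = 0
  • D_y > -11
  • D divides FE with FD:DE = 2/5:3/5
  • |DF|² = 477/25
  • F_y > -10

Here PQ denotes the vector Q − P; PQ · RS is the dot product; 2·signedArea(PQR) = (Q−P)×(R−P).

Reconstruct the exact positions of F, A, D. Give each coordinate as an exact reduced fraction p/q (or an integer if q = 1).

A = (29/8, -37/4)
D = (3/10, -51/5)
F = (9/2, -9)

1. F_x = 9/2  [line 1·x + -7/2·y + -36 = 0 ∩ |FC|² = 53]
2. F_y = -9  [line 1·x + -7/2·y + -36 = 0 ∩ |FC|² = 53]
   → F = (9/2, -9)
3. A_x = 29/8  [A divides GF with GA:AF = 3/4:1/4]
4. A_y = -37/4  [A divides GF with GA:AF = 3/4:1/4]
   → A = (29/8, -37/4)
5. D_x = 3/10  [D divides FE with FD:DE = 2/5:3/5]
6. D_y = -51/5  [D divides FE with FD:DE = 2/5:3/5]
   → D = (3/10, -51/5)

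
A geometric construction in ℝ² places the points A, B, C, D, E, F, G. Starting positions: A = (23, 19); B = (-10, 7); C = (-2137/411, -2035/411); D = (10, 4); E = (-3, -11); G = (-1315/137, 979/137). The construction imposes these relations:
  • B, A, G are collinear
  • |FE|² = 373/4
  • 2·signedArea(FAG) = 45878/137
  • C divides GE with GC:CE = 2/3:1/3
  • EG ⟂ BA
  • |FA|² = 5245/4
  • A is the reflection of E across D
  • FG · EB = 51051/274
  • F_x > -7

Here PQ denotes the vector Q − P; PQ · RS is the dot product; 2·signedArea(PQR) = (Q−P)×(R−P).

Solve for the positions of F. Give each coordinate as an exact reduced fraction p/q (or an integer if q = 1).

1. F_x = -13/2  [FG · EB = 51051/274 ∩ 2·signedArea(FAG) = 45878/137]
2. F_y = -2  [FG · EB = 51051/274 ∩ 2·signedArea(FAG) = 45878/137]
   → F = (-13/2, -2)

F = (-13/2, -2)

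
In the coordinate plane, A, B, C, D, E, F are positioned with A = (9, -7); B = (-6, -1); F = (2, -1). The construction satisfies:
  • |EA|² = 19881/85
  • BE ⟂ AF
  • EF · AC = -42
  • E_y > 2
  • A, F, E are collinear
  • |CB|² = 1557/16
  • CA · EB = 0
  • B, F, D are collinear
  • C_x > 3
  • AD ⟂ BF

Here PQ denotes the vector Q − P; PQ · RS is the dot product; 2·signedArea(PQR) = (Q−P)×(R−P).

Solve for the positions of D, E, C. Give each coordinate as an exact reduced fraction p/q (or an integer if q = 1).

1. D_x = 9  [B, F, D are collinear ∩ AD ⟂ BF]
2. D_y = -1  [B, F, D are collinear ∩ AD ⟂ BF]
   → D = (9, -1)
3. E_x = -222/85  [A, F, E are collinear ∩ BE ⟂ AF]
4. E_y = 251/85  [A, F, E are collinear ∩ BE ⟂ AF]
   → E = (-222/85, 251/85)
5. C_x = 15/4  [CA · EB = 0 ∩ EF · AC = -42]
6. C_y = -5/2  [CA · EB = 0 ∩ EF · AC = -42]
   → C = (15/4, -5/2)

C = (15/4, -5/2)
D = (9, -1)
E = (-222/85, 251/85)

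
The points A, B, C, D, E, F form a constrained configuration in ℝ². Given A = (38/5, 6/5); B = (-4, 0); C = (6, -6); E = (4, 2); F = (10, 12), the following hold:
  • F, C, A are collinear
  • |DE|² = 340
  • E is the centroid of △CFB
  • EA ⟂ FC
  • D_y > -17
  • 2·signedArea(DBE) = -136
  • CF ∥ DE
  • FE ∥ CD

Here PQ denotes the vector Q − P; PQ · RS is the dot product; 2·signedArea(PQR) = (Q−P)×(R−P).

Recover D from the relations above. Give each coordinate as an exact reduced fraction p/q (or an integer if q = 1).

D = (0, -16)

1. D_x = 0  [CF ∥ DE ∩ FE ∥ CD]
2. D_y = -16  [CF ∥ DE ∩ FE ∥ CD]
   → D = (0, -16)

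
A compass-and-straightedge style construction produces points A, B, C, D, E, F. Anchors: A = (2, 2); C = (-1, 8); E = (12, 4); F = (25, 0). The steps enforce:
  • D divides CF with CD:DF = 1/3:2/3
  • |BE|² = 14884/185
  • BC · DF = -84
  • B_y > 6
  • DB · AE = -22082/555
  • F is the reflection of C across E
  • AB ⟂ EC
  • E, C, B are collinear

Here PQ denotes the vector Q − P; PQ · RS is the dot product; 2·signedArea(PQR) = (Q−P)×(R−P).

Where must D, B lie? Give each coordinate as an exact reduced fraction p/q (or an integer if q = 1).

B = (634/185, 1228/185)
D = (23/3, 16/3)

1. D_x = 23/3  [D divides CF with CD:DF = 1/3:2/3]
2. D_y = 16/3  [D divides CF with CD:DF = 1/3:2/3]
   → D = (23/3, 16/3)
3. B_x = 634/185  [E, C, B are collinear ∩ AB ⟂ EC]
4. B_y = 1228/185  [E, C, B are collinear ∩ AB ⟂ EC]
   → B = (634/185, 1228/185)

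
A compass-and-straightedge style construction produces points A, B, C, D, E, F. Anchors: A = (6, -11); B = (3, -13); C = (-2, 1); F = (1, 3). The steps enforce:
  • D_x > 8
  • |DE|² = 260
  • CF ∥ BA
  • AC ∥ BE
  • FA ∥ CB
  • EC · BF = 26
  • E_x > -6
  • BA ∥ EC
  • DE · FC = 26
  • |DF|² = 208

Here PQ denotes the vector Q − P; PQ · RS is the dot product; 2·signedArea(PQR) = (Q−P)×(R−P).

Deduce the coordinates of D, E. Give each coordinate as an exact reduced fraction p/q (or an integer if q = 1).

1. E_x = -5  [BA ∥ EC ∩ AC ∥ BE]
2. E_y = -1  [BA ∥ EC ∩ AC ∥ BE]
   → E = (-5, -1)
3. D_x = 9  [line 3·x + 2·y + -9 = 0 ∩ |DF|² = 208]
4. D_y = -9  [line 3·x + 2·y + -9 = 0 ∩ |DF|² = 208]
   → D = (9, -9)

D = (9, -9)
E = (-5, -1)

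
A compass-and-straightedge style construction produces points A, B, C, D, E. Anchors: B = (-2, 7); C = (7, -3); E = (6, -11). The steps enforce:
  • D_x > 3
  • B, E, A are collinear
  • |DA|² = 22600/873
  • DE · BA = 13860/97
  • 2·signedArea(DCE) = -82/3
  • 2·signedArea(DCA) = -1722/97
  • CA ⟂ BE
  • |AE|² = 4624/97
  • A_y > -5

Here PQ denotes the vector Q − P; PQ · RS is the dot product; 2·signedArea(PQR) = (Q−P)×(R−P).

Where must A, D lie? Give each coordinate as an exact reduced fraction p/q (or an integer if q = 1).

1. A_x = 310/97  [B, E, A are collinear ∩ CA ⟂ BE]
2. A_y = -455/97  [B, E, A are collinear ∩ CA ⟂ BE]
   → A = (310/97, -455/97)
3. D_x = 4  [2·signedArea(DCA) = -1722/97 ∩ 2·signedArea(DCE) = -82/3]
4. D_y = 1/3  [2·signedArea(DCA) = -1722/97 ∩ 2·signedArea(DCE) = -82/3]
   → D = (4, 1/3)

A = (310/97, -455/97)
D = (4, 1/3)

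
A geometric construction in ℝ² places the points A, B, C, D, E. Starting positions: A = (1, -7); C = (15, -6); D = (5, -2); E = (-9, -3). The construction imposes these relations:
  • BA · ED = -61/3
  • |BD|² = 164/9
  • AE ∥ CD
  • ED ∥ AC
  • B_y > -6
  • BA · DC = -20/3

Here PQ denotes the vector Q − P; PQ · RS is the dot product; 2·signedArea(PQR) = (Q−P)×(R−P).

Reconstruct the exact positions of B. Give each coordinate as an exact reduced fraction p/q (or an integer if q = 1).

1. B_x = 7/3  [BA · ED = -61/3 ∩ BA · DC = -20/3]
2. B_y = -16/3  [BA · ED = -61/3 ∩ BA · DC = -20/3]
   → B = (7/3, -16/3)

B = (7/3, -16/3)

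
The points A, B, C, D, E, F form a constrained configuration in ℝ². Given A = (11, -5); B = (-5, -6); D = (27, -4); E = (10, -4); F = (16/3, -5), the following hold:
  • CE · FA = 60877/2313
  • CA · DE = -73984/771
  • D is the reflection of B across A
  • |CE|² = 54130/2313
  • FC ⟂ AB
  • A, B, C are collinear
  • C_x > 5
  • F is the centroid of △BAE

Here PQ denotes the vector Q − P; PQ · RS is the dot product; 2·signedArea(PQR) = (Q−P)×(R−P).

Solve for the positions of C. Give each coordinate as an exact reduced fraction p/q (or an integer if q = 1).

1. C_x = 4129/771  [A, B, C are collinear ∩ FC ⟂ AB]
2. C_y = -4127/771  [A, B, C are collinear ∩ FC ⟂ AB]
   → C = (4129/771, -4127/771)

C = (4129/771, -4127/771)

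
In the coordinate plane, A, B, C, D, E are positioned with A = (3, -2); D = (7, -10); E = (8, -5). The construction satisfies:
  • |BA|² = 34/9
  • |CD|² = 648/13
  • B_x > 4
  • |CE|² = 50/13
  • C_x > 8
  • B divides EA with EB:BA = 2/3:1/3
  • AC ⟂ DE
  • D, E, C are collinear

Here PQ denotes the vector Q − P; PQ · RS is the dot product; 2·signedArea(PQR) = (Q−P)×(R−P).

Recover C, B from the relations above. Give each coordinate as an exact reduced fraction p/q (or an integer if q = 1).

1. C_x = 109/13  [D, E, C are collinear ∩ AC ⟂ DE]
2. C_y = -40/13  [D, E, C are collinear ∩ AC ⟂ DE]
   → C = (109/13, -40/13)
3. B_x = 14/3  [B divides EA with EB:BA = 2/3:1/3]
4. B_y = -3  [B divides EA with EB:BA = 2/3:1/3]
   → B = (14/3, -3)

B = (14/3, -3)
C = (109/13, -40/13)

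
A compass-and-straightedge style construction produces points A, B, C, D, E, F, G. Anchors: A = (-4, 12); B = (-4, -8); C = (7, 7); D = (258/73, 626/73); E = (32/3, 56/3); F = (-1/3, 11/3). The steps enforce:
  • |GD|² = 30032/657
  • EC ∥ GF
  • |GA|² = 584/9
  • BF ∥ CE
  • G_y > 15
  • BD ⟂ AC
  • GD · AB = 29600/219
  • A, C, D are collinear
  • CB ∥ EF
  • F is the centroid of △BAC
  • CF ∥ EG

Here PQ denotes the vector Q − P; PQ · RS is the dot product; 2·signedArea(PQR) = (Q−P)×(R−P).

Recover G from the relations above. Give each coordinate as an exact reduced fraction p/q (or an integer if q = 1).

G = (10/3, 46/3)

1. G_x = 10/3  [EC ∥ GF ∩ CF ∥ EG]
2. G_y = 46/3  [EC ∥ GF ∩ CF ∥ EG]
   → G = (10/3, 46/3)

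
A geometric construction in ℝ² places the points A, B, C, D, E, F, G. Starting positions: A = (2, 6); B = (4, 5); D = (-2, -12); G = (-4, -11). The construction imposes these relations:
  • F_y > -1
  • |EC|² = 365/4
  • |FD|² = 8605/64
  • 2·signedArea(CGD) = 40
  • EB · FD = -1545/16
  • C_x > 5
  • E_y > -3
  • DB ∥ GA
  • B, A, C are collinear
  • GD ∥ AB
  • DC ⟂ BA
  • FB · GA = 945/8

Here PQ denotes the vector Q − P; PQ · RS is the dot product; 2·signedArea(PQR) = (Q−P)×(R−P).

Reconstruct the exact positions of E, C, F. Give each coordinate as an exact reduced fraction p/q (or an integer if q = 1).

1. C_x = 6  [B, A, C are collinear ∩ DC ⟂ BA]
2. C_y = 4  [B, A, C are collinear ∩ DC ⟂ BA]
   → C = (6, 4)
3. F_x = 1/4  [line -6·x + -17·y + -73/8 = 0 ∩ |FD|² = 8605/64]
4. F_y = -5/8  [line -6·x + -17·y + -73/8 = 0 ∩ |FD|² = 8605/64]
   → F = (1/4, -5/8)
5. E_x = -1  [line 9/4·x + 91/8·y + 491/16 = 0 ∩ |EC|² = 365/4]
6. E_y = -5/2  [line 9/4·x + 91/8·y + 491/16 = 0 ∩ |EC|² = 365/4]
   → E = (-1, -5/2)

C = (6, 4)
E = (-1, -5/2)
F = (1/4, -5/8)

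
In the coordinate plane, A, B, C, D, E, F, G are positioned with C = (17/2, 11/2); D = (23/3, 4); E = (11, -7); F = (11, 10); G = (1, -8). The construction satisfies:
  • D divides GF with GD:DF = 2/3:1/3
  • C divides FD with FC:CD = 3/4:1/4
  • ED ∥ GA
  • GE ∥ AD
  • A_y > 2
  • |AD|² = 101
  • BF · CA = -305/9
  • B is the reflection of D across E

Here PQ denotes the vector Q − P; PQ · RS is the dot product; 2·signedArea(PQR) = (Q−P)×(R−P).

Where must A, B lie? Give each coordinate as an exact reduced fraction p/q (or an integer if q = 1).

1. A_x = -7/3  [GE ∥ AD ∩ ED ∥ GA]
2. A_y = 3  [GE ∥ AD ∩ ED ∥ GA]
   → A = (-7/3, 3)
3. B_x = 43/3  [B is the reflection of D across E]
4. B_y = -18  [B is the reflection of D across E]
   → B = (43/3, -18)

A = (-7/3, 3)
B = (43/3, -18)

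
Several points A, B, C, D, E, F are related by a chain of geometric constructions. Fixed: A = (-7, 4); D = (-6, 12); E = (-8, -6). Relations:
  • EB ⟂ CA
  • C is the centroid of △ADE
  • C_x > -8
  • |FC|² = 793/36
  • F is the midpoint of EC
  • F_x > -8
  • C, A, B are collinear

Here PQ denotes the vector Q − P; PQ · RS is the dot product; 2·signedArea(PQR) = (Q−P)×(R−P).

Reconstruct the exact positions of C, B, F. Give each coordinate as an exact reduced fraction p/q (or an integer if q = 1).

1. C_x = -7  [C is the centroid of △ADE]
2. C_y = 10/3  [C is the centroid of △ADE]
   → C = (-7, 10/3)
3. B_x = -7  [C, A, B are collinear ∩ EB ⟂ CA]
4. B_y = -6  [C, A, B are collinear ∩ EB ⟂ CA]
   → B = (-7, -6)
5. F_x = -15/2  [F is the midpoint of EC]
6. F_y = -4/3  [F is the midpoint of EC]
   → F = (-15/2, -4/3)

B = (-7, -6)
C = (-7, 10/3)
F = (-15/2, -4/3)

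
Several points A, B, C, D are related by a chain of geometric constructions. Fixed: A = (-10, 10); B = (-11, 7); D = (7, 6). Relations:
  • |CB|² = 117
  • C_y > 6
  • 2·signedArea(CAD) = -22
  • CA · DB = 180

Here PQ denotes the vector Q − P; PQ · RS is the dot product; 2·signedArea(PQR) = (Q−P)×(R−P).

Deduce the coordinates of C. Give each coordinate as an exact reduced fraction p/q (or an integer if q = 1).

C = (-1/5, 32/5)

1. C_x = -1/5  [2·signedArea(CAD) = -22 ∩ CA · DB = 180]
2. C_y = 32/5  [2·signedArea(CAD) = -22 ∩ CA · DB = 180]
   → C = (-1/5, 32/5)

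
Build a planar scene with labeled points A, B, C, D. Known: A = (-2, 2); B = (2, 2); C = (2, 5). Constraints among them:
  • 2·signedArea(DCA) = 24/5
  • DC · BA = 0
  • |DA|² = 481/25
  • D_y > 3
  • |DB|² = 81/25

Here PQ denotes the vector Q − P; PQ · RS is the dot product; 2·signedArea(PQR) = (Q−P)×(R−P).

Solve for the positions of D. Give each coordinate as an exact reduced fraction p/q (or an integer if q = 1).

1. D_x = 2  [DC · BA = 0 ∩ 2·signedArea(DCA) = 24/5]
2. D_y = 19/5  [DC · BA = 0 ∩ 2·signedArea(DCA) = 24/5]
   → D = (2, 19/5)

D = (2, 19/5)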